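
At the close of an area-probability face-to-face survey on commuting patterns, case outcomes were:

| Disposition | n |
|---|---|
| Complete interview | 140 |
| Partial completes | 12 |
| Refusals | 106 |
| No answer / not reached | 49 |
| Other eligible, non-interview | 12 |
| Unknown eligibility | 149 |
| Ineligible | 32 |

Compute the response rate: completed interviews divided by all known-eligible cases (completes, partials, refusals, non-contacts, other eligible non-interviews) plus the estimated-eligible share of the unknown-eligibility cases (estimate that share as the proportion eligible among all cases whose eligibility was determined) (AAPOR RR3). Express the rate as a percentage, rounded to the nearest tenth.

30.8%

Top = 140
Known eligible = 140 + 12 + 106 + 49 + 12 = 319
e = 319 / (319 + 32) = 319 / 351 = 0.9088
Estimated eligible among unknowns = 0.9088 × 149 = 135.41
Denominator = 319 + 135.41 = 454.41
RR3 = 140 / 454.41 = 0.3081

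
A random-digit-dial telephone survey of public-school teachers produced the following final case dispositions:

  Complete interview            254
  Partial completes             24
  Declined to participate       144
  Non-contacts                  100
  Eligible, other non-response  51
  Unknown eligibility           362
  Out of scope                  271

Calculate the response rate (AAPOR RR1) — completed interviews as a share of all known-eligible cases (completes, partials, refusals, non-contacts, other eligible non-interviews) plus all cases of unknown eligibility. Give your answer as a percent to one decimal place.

Top = 254
Denom = 254 + 24 + 144 + 100 + 51 + 362 = 935
RR1 = 254 / 935 = 0.2717

27.2%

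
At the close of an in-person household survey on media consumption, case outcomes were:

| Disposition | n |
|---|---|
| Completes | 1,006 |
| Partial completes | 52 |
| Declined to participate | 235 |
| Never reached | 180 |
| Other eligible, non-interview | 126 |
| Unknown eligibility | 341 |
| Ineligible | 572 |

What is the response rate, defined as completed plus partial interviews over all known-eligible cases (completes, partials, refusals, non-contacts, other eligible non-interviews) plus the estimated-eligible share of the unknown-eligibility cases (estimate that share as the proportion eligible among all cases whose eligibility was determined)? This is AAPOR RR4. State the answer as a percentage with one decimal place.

Top = 1006 + 52 = 1058
Eligible (known) = 1006 + 52 + 235 + 180 + 126 = 1599
e = 1599 / (1599 + 572) = 1599 / 2171 = 0.7365
e × U = 0.7365 × 341 = 251.15
Denom = 1599 + 251.15 = 1850.15
RR4 = 1058 / 1850.15 = 0.5718

57.2%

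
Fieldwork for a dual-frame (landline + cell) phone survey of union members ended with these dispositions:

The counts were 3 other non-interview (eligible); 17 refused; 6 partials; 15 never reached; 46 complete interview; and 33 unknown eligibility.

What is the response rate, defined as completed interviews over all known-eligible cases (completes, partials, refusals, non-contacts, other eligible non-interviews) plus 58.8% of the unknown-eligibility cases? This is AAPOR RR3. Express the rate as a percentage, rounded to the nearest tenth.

43.2%

Top → 46
Determined eligible → 46 + 6 + 17 + 15 + 3 = 87
e × U → 0.5880 × 33 = 19.40
Denom → 87 + 19.40 = 106.40
RR3 = 46 / 106.40 = 0.4323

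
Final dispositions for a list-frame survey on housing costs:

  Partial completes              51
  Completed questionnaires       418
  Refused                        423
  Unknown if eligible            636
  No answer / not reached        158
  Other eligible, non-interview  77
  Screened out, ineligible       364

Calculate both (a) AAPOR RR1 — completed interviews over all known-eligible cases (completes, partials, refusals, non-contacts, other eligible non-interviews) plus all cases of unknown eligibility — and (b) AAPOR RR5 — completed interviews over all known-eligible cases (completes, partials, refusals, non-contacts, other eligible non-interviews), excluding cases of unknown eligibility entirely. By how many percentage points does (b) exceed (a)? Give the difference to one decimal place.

Num → 418
Denominator → 418 + 51 + 423 + 158 + 77 + 636 = 1763
RR1 = 418 / 1763 = 0.2371
Denominator → 418 + 51 + 423 + 158 + 77 = 1127
RR5 = 418 / 1127 = 0.3709
Difference = 37.09 − 23.71 = 13.38 percentage points

13.4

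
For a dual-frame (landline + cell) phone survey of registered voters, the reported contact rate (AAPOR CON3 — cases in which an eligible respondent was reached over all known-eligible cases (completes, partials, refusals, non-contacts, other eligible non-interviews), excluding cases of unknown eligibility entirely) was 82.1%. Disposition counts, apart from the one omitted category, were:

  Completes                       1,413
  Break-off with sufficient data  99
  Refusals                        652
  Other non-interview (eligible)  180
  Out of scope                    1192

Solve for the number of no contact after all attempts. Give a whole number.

Top: 1413 + 99 + 652 + 180 = 2344
CON3 = 2344 / D = 0.821
D = 2344 / 0.821 = 2855.1
Other denominator terms total 2344
no contact after all attempts = 2855.1 − 2344 ≈ 511

511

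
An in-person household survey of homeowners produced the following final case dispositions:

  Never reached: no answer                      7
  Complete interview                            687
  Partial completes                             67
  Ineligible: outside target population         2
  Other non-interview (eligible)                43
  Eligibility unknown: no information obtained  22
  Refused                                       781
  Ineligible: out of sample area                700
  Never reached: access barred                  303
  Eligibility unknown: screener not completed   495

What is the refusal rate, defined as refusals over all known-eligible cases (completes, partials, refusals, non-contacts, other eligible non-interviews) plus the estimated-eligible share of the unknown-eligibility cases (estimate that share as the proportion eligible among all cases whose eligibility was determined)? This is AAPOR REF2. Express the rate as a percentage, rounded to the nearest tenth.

No contact after all attempts = 7 + 303 = 310
Unknown eligibility = 495 + 22 = 517
Out of scope = 2 + 700 = 702
Num → 781
Known eligible → 687 + 67 + 781 + 310 + 43 = 1888
e = 1888 / (1888 + 702) = 1888 / 2590 = 0.7290
e × U → 0.7290 × 517 = 376.89
Base → 1888 + 376.89 = 2264.89
REF2 = 781 / 2264.89 = 0.3448

34.5%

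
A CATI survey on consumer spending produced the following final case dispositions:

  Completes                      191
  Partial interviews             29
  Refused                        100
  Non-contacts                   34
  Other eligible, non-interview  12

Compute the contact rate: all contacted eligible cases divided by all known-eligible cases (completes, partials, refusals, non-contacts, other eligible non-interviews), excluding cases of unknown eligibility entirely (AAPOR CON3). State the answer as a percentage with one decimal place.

90.7%

Top → 191 + 29 + 100 + 12 = 332
Denom → 191 + 29 + 100 + 34 + 12 = 366
CON3 = 332 / 366 = 0.9071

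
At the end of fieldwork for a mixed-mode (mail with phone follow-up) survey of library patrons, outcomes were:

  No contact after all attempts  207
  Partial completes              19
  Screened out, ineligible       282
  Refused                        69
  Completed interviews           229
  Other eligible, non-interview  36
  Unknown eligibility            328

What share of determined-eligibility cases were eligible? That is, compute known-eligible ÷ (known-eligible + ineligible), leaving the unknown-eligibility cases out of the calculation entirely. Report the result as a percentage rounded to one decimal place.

66.5%

Eligible (known): 229 + 19 + 69 + 207 + 36 = 560
e = 560 / (560 + 282) = 560 / 842 = 0.6651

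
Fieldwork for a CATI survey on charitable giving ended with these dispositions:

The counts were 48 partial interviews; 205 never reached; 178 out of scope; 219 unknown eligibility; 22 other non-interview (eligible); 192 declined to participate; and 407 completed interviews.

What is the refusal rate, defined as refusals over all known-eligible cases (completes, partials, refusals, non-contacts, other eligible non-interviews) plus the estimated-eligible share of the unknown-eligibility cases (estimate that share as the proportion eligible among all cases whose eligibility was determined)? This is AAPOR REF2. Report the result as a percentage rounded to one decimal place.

18.2%

Numerator: 192
Known eligible: 407 + 48 + 192 + 205 + 22 = 874
e = 874 / (874 + 178) = 874 / 1052 = 0.8308
e × U: 0.8308 × 219 = 181.95
Base: 874 + 181.95 = 1055.95
REF2 = 192 / 1055.95 = 0.1818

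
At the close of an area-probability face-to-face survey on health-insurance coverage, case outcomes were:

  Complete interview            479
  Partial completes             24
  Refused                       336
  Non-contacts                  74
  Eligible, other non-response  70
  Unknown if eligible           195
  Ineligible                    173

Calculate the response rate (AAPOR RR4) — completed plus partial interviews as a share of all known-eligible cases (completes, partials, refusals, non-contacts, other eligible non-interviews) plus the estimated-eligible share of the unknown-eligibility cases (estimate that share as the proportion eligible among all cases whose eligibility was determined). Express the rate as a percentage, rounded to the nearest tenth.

Numerator = 479 + 24 = 503
Eligible (known) = 479 + 24 + 336 + 74 + 70 = 983
e = 983 / (983 + 173) = 983 / 1156 = 0.8503
Estimated eligible among unknowns = 0.8503 × 195 = 165.81
Denom = 983 + 165.81 = 1148.81
RR4 = 503 / 1148.81 = 0.4378

43.8%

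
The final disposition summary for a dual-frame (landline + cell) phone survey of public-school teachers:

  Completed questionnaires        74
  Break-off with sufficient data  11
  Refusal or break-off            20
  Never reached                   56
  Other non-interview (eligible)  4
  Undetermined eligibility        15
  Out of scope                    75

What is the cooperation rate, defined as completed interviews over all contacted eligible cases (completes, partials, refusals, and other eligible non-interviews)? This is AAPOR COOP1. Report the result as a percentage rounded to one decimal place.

Num → 74
Denominator → 74 + 11 + 20 + 4 = 109
COOP1 = 74 / 109 = 0.6789

67.9%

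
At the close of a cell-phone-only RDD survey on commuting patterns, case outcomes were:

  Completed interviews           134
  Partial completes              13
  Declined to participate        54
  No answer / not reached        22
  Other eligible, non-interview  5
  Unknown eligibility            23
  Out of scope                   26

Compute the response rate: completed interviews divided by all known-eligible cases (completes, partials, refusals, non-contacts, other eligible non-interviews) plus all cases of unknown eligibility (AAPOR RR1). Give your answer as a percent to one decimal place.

Num = 134
Denom = 134 + 13 + 54 + 22 + 5 + 23 = 251
RR1 = 134 / 251 = 0.5339

53.4%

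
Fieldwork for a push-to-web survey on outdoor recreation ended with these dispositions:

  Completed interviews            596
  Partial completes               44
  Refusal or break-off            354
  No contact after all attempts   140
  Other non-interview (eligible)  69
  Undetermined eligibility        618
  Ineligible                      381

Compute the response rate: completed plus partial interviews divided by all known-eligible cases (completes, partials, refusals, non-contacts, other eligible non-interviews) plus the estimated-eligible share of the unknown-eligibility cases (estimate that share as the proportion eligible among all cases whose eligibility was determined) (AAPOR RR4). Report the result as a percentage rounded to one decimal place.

Num → 596 + 44 = 640
Eligible (known) → 596 + 44 + 354 + 140 + 69 = 1203
e = 1203 / (1203 + 381) = 1203 / 1584 = 0.7595
e × U → 0.7595 × 618 = 469.37
Base → 1203 + 469.37 = 1672.37
RR4 = 640 / 1672.37 = 0.3827

38.3%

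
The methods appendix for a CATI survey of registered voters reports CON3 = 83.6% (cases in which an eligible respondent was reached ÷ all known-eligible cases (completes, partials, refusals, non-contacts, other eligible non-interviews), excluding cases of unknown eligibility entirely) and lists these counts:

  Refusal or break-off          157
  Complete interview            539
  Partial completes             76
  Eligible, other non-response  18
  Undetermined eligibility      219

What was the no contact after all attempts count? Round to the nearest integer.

Top: 539 + 76 + 157 + 18 = 790
CON3 = 790 / D = 0.836
D = 790 / 0.836 = 945.0
Remaining denominator categories sum to 790
no contact after all attempts = 945.0 − 790 ≈ 155

155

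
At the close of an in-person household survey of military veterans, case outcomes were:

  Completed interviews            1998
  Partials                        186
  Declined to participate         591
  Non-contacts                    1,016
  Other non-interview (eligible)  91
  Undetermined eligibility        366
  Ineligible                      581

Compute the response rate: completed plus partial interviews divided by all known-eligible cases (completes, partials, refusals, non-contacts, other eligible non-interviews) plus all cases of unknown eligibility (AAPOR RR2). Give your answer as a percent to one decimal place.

Top = 1998 + 186 = 2184
Denominator = 1998 + 186 + 591 + 1016 + 91 + 366 = 4248
RR2 = 2184 / 4248 = 0.5141

51.4%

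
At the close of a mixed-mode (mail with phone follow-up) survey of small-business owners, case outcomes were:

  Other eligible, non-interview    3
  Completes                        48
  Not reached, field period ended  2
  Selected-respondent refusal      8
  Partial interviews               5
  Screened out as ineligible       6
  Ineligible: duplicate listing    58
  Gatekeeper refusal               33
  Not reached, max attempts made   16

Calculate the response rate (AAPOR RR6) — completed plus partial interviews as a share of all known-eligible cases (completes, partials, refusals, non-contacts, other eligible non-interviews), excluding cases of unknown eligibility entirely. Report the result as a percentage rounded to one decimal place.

Declined to participate = 33 + 8 = 41
No contact after all attempts = 2 + 16 = 18
Screened out, ineligible = 6 + 58 = 64
Numerator = 48 + 5 = 53
Denominator = 48 + 5 + 41 + 18 + 3 = 115
RR6 = 53 / 115 = 0.4609

46.1%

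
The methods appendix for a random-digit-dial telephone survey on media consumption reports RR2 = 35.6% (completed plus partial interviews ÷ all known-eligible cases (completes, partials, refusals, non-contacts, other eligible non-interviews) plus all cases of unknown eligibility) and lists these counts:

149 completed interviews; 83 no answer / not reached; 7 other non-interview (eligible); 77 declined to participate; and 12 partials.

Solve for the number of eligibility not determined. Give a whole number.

Numerator → 149 + 12 = 161
RR2 = 161 / D = 0.356
D = 161 / 0.356 = 452.2
Remaining denominator categories sum to 328
eligibility not determined = 452.2 − 328 ≈ 124

124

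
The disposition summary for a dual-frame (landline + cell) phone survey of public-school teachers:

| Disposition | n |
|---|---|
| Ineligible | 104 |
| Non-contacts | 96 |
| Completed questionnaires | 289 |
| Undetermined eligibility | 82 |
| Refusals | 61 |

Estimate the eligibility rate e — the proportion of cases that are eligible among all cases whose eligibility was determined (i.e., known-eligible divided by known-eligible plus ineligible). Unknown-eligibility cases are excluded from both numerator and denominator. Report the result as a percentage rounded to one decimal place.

Eligible (known): 289 + 61 + 96 = 446
e = 446 / (446 + 104) = 446 / 550 = 0.8109

81.1%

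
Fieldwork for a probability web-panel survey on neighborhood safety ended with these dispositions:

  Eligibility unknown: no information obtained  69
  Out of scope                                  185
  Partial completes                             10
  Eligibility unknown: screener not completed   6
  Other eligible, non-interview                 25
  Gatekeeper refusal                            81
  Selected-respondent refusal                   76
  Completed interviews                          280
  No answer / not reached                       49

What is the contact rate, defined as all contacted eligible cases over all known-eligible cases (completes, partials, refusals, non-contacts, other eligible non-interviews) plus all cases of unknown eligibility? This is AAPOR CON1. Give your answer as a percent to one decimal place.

79.2%

Refusals = 81 + 76 = 157
Unknown if eligible = 6 + 69 = 75
Numerator = 280 + 10 + 157 + 25 = 472
Denom = 280 + 10 + 157 + 49 + 25 + 75 = 596
CON1 = 472 / 596 = 0.7919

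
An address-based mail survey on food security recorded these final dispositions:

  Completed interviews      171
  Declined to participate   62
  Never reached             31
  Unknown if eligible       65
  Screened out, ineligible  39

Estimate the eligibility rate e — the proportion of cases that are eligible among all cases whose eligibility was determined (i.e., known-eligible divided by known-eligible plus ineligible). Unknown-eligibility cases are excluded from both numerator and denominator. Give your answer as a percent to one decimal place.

Known eligible = 171 + 62 + 31 = 264
e = 264 / (264 + 39) = 264 / 303 = 0.8713

87.1%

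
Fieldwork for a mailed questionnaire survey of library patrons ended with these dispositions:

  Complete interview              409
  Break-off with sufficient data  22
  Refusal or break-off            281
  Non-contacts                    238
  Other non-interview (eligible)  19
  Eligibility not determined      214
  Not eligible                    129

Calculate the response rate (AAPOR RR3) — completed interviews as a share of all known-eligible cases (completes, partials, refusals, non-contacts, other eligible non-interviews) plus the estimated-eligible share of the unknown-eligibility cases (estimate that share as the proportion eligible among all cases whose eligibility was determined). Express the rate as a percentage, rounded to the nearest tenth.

Numerator → 409
Determined eligible → 409 + 22 + 281 + 238 + 19 = 969
e = 969 / (969 + 129) = 969 / 1098 = 0.8825
e × U → 0.8825 × 214 = 188.85
Denom → 969 + 188.85 = 1157.85
RR3 = 409 / 1157.85 = 0.3532

35.3%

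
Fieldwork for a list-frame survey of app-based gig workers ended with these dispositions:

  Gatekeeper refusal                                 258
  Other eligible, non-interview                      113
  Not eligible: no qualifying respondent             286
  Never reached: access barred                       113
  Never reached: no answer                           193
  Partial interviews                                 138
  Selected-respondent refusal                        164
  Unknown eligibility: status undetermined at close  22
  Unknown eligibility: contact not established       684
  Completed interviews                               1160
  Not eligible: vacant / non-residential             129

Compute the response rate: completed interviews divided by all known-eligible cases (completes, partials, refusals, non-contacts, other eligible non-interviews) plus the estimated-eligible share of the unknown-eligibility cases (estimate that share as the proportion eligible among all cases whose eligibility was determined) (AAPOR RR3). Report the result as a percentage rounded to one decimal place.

42.5%

Refusal or break-off = 258 + 164 = 422
Non-contacts = 193 + 113 = 306
Unknown eligibility = 684 + 22 = 706
Ineligible = 286 + 129 = 415
Numerator → 1160
Known eligible → 1160 + 138 + 422 + 306 + 113 = 2139
e = 2139 / (2139 + 415) = 2139 / 2554 = 0.8375
Estimated eligible among unknowns → 0.8375 × 706 = 591.27
Base → 2139 + 591.27 = 2730.27
RR3 = 1160 / 2730.27 = 0.4249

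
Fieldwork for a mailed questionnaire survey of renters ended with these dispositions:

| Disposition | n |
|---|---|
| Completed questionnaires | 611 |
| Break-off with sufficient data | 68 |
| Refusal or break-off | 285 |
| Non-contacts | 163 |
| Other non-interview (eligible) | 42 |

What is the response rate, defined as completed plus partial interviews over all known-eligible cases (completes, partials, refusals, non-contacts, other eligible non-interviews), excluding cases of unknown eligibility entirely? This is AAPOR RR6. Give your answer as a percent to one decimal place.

Top = 611 + 68 = 679
Base = 611 + 68 + 285 + 163 + 42 = 1169
RR6 = 679 / 1169 = 0.5808

58.1%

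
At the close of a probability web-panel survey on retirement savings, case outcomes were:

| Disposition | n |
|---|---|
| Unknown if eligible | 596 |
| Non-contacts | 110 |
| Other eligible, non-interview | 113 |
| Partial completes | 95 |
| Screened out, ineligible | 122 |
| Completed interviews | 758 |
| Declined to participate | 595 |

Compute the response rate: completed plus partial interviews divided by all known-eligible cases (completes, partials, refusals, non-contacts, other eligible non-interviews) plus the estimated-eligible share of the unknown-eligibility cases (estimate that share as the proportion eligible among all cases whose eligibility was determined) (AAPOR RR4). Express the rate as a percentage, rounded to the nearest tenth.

Num = 758 + 95 = 853
Determined eligible = 758 + 95 + 595 + 110 + 113 = 1671
e = 1671 / (1671 + 122) = 1671 / 1793 = 0.9320
Estimated eligible among unknowns = 0.9320 × 596 = 555.47
Base = 1671 + 555.47 = 2226.47
RR4 = 853 / 2226.47 = 0.3831

38.3%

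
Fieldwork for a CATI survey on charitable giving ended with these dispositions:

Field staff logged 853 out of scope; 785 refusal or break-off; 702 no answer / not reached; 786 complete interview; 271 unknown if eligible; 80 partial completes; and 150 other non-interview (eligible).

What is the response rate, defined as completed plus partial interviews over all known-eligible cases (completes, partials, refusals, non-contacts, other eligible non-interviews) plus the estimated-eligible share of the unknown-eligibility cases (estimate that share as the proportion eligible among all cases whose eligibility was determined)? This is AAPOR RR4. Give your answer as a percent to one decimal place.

Num = 786 + 80 = 866
Known eligible = 786 + 80 + 785 + 702 + 150 = 2503
e = 2503 / (2503 + 853) = 2503 / 3356 = 0.7458
e × U = 0.7458 × 271 = 202.11
Denominator = 2503 + 202.11 = 2705.11
RR4 = 866 / 2705.11 = 0.3201

32.0%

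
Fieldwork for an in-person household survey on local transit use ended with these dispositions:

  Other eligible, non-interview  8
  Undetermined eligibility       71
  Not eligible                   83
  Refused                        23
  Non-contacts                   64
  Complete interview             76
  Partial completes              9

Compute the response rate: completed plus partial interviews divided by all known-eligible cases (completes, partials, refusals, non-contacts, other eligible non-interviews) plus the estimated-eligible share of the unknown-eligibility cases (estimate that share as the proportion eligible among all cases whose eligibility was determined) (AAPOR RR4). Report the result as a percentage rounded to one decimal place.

37.2%

Top → 76 + 9 = 85
Eligible (known) → 76 + 9 + 23 + 64 + 8 = 180
e = 180 / (180 + 83) = 180 / 263 = 0.6844
Eligible share of unknowns → 0.6844 × 71 = 48.59
Denominator → 180 + 48.59 = 228.59
RR4 = 85 / 228.59 = 0.3718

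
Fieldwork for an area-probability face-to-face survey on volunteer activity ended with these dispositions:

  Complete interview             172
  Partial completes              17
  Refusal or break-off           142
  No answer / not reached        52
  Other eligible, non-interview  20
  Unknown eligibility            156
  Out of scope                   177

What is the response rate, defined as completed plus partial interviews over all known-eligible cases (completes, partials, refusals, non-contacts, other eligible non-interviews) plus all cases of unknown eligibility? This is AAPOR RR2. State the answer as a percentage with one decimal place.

Num = 172 + 17 = 189
Denom = 172 + 17 + 142 + 52 + 20 + 156 = 559
RR2 = 189 / 559 = 0.3381

33.8%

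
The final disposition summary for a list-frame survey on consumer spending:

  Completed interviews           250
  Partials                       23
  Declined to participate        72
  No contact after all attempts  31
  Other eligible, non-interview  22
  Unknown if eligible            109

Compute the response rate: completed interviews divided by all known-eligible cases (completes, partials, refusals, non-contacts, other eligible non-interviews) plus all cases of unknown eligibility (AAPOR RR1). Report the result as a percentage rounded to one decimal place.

49.3%

Numerator = 250
Base = 250 + 23 + 72 + 31 + 22 + 109 = 507
RR1 = 250 / 507 = 0.4931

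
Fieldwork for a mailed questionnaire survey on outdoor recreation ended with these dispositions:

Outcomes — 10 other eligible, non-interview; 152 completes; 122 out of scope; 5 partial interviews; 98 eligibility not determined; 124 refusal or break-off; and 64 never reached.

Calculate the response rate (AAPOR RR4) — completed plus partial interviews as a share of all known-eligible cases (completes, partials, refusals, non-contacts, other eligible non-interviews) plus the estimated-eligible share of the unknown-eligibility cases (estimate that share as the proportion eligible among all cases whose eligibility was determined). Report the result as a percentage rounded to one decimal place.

Numerator → 152 + 5 = 157
Known eligible → 152 + 5 + 124 + 64 + 10 = 355
e = 355 / (355 + 122) = 355 / 477 = 0.7442
Eligible share of unknowns → 0.7442 × 98 = 72.93
Denominator → 355 + 72.93 = 427.93
RR4 = 157 / 427.93 = 0.3669

36.7%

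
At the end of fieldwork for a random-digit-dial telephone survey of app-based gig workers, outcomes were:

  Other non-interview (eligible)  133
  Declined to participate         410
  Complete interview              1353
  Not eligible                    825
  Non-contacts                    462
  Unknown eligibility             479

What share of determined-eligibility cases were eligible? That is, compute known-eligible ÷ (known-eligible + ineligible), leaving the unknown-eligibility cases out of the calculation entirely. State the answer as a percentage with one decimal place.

74.1%

Eligible (known) = 1353 + 410 + 462 + 133 = 2358
e = 2358 / (2358 + 825) = 2358 / 3183 = 0.7408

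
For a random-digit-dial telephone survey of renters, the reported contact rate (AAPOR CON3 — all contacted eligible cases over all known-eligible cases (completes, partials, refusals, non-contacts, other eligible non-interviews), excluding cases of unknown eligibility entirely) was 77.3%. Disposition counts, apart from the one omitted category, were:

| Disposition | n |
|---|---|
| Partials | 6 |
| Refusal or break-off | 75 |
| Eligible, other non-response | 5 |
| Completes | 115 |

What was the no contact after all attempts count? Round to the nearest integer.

59

Top = 115 + 6 + 75 + 5 = 201
CON3 = 201 / D = 0.773
D = 201 / 0.773 = 260.0
Other denominator terms total 201
no contact after all attempts = 260.0 − 201 ≈ 59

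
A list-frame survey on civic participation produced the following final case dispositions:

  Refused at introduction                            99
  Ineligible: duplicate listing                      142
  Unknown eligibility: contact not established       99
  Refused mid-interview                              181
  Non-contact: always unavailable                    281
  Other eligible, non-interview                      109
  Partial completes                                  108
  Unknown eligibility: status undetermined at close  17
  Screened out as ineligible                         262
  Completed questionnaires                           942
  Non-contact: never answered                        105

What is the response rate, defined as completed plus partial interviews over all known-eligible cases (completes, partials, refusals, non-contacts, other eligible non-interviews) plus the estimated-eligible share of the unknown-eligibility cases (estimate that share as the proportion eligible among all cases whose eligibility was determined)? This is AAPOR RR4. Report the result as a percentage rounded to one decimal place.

54.7%

Refused = 99 + 181 = 280
No answer / not reached = 105 + 281 = 386
Unknown eligibility = 99 + 17 = 116
Not eligible = 262 + 142 = 404
Top: 942 + 108 = 1050
Eligible (known): 942 + 108 + 280 + 386 + 109 = 1825
e = 1825 / (1825 + 404) = 1825 / 2229 = 0.8188
Eligible share of unknowns: 0.8188 × 116 = 94.98
Base: 1825 + 94.98 = 1919.98
RR4 = 1050 / 1919.98 = 0.5469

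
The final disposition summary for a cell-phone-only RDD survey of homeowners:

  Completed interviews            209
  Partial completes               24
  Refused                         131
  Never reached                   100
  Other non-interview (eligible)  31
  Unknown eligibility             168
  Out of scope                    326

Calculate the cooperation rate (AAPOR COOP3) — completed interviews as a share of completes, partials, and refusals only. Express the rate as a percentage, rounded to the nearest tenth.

Num = 209
Base = 209 + 24 + 131 = 364
COOP3 = 209 / 364 = 0.5742

57.4%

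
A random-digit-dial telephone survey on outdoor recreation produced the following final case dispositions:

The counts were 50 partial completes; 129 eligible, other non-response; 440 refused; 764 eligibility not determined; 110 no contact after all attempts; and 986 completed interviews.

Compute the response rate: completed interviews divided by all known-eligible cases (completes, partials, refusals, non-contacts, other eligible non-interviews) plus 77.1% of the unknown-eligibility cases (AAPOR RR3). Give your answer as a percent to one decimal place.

42.8%

Num → 986
Eligible (known) → 986 + 50 + 440 + 110 + 129 = 1715
Estimated eligible among unknowns → 0.7710 × 764 = 589.04
Base → 1715 + 589.04 = 2304.04
RR3 = 986 / 2304.04 = 0.4279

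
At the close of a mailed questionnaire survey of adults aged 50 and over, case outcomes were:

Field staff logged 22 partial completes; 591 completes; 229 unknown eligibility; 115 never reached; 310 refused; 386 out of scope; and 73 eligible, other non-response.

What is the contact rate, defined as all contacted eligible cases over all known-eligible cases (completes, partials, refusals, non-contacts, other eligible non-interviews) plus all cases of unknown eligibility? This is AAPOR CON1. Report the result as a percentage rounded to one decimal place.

Numerator: 591 + 22 + 310 + 73 = 996
Denominator: 591 + 22 + 310 + 115 + 73 + 229 = 1340
CON1 = 996 / 1340 = 0.7433

74.3%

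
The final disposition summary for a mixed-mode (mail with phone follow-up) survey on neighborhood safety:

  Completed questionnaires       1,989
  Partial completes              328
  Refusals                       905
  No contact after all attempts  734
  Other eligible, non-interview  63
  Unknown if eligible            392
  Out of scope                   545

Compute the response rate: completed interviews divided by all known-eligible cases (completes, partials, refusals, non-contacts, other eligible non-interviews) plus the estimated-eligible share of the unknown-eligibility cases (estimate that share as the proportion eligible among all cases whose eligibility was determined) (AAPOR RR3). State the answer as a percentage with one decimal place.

Top → 1989
Known eligible → 1989 + 328 + 905 + 734 + 63 = 4019
e = 4019 / (4019 + 545) = 4019 / 4564 = 0.8806
Eligible share of unknowns → 0.8806 × 392 = 345.20
Denominator → 4019 + 345.20 = 4364.20
RR3 = 1989 / 4364.20 = 0.4558

45.6%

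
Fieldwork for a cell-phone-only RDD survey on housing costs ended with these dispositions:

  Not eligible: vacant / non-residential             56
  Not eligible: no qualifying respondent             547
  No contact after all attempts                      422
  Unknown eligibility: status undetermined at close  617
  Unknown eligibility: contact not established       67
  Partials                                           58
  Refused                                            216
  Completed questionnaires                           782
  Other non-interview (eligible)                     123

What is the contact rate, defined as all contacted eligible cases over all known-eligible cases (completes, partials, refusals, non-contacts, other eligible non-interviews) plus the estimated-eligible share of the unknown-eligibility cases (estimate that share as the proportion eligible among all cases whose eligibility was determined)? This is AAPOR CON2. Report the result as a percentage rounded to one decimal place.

Unknown if eligible = 67 + 617 = 684
Screened out, ineligible = 547 + 56 = 603
Top: 782 + 58 + 216 + 123 = 1179
Eligible (known): 782 + 58 + 216 + 422 + 123 = 1601
e = 1601 / (1601 + 603) = 1601 / 2204 = 0.7264
Estimated eligible among unknowns: 0.7264 × 684 = 496.86
Denominator: 1601 + 496.86 = 2097.86
CON2 = 1179 / 2097.86 = 0.5620

56.2%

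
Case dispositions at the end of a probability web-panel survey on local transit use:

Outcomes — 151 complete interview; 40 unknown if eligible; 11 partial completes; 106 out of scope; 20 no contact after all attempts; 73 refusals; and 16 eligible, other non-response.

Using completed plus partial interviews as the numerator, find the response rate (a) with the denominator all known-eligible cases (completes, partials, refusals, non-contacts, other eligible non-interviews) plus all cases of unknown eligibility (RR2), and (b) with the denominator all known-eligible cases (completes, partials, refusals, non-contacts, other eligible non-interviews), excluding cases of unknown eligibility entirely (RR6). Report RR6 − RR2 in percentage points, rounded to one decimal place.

7.7

Top = 151 + 11 = 162
Denominator = 151 + 11 + 73 + 20 + 16 + 40 = 311
RR2 = 162 / 311 = 0.5209
Denominator = 151 + 11 + 73 + 20 + 16 = 271
RR6 = 162 / 271 = 0.5978
Difference = 59.78 − 52.09 = 7.69 percentage points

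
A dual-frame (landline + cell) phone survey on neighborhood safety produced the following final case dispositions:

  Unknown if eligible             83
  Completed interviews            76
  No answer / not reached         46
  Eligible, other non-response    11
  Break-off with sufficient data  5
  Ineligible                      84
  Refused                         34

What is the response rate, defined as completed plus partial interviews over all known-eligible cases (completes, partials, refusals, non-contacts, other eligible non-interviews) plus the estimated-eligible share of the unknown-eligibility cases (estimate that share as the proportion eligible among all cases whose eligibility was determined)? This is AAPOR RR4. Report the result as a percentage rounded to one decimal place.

Top → 76 + 5 = 81
Known eligible → 76 + 5 + 34 + 46 + 11 = 172
e = 172 / (172 + 84) = 172 / 256 = 0.6719
Estimated eligible among unknowns → 0.6719 × 83 = 55.77
Base → 172 + 55.77 = 227.77
RR4 = 81 / 227.77 = 0.3556

35.6%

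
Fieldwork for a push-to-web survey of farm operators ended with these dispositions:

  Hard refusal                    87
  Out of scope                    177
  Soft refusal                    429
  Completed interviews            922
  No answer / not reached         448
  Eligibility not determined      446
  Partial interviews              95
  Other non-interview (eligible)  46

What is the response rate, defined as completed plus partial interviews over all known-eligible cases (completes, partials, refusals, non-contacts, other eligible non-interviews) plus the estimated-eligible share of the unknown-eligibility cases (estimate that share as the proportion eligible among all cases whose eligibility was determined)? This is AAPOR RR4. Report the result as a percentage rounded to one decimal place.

Refused = 87 + 429 = 516
Top → 922 + 95 = 1017
Eligible (known) → 922 + 95 + 516 + 448 + 46 = 2027
e = 2027 / (2027 + 177) = 2027 / 2204 = 0.9197
Estimated eligible among unknowns → 0.9197 × 446 = 410.19
Denominator → 2027 + 410.19 = 2437.19
RR4 = 1017 / 2437.19 = 0.4173

41.7%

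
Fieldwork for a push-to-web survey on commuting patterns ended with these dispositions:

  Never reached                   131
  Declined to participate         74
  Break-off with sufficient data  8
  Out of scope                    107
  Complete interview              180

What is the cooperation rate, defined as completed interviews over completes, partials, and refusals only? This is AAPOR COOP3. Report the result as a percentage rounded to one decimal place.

Numerator: 180
Base: 180 + 8 + 74 = 262
COOP3 = 180 / 262 = 0.6870

68.7%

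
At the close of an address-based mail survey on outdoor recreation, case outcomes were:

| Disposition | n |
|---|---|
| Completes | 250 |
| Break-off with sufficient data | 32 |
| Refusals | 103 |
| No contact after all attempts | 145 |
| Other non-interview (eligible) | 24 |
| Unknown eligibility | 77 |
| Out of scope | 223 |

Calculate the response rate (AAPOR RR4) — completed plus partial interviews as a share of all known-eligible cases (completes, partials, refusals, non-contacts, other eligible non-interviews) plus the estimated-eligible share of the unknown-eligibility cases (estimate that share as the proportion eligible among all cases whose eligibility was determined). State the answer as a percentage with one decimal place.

Top → 250 + 32 = 282
Eligible (known) → 250 + 32 + 103 + 145 + 24 = 554
e = 554 / (554 + 223) = 554 / 777 = 0.7130
Eligible share of unknowns → 0.7130 × 77 = 54.90
Denom → 554 + 54.90 = 608.90
RR4 = 282 / 608.90 = 0.4631

46.3%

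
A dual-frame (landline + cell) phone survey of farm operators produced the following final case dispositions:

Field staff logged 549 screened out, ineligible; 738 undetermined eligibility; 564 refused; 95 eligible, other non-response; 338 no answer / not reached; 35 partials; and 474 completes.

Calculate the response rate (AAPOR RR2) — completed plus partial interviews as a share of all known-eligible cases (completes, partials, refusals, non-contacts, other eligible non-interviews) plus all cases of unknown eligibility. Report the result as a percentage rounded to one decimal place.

Top: 474 + 35 = 509
Denom: 474 + 35 + 564 + 338 + 95 + 738 = 2244
RR2 = 509 / 2244 = 0.2268

22.7%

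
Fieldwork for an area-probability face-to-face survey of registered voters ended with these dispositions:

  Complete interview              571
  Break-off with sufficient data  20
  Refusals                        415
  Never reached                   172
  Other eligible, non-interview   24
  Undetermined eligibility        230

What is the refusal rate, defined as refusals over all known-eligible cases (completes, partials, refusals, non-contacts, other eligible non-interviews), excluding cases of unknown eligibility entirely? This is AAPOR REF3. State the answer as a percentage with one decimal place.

Numerator: 415
Denominator: 571 + 20 + 415 + 172 + 24 = 1202
REF3 = 415 / 1202 = 0.3453

34.5%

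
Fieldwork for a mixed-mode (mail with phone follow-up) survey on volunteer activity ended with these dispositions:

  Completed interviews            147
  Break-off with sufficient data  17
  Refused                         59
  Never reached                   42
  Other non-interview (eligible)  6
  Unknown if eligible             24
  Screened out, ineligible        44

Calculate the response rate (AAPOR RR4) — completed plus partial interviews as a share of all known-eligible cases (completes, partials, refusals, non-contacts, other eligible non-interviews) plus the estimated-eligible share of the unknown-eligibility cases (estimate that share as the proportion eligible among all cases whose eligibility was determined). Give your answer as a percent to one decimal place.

56.2%

Num → 147 + 17 = 164
Determined eligible → 147 + 17 + 59 + 42 + 6 = 271
e = 271 / (271 + 44) = 271 / 315 = 0.8603
Eligible share of unknowns → 0.8603 × 24 = 20.65
Denominator → 271 + 20.65 = 291.65
RR4 = 164 / 291.65 = 0.5623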